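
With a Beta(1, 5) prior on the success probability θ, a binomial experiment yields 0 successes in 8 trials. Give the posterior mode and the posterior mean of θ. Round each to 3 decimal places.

MAP = 0.000; posterior mean = 0.071

Posterior: Beta(1+0, 5+8) = Beta(1, 13).
Since α = 1 ≤ 1 and β > 1, the Beta density is monotone decreasing on [0,1]; the mode is at 0.
Mean = 1/(1+13) = 0.071.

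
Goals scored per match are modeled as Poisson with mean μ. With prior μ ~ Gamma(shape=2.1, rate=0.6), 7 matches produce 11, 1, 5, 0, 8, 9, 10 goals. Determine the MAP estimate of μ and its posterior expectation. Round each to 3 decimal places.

Σ counts = 44. Posterior: Gamma(shape = 2.1+44 = 46.1, rate = 0.6+7 = 7.6).
Mode = (α−1)/β = 45.1/7.6 = 5.934.
Mean = α/β = 46.1/7.6 = 6.066.

MAP: 5.934. Posterior mean: 6.066.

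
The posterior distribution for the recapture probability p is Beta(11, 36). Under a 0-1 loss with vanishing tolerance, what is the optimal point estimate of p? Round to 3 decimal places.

Mode = (11−1)/(11+36−2) = 10/45 = 0.222.
Mean = 11/(11+36) = 11/47 = 0.234.
This is the posterior mode — the MAP estimate.

0.222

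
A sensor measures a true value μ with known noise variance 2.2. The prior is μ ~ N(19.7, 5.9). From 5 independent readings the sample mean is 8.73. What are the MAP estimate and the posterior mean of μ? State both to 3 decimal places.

Posterior for μ is Normal. Precision-weighted mean: (1/5.9·19.7 + 5/2.2·8.73) / (1/5.9 + 5/2.2) = 9.491.
A Normal posterior is symmetric, so mode = mean.

μ_MAP = 9.491, E[μ|data] = 9.491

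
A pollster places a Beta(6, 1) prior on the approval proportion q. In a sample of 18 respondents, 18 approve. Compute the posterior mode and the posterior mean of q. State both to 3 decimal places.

MAP = 1.000, posterior mean = 0.960

Posterior: Beta(6+18, 1+0) = Beta(24, 1).
Since β = 1 ≤ 1 and α > 1, the Beta density is monotone increasing on [0,1]; the mode is at 1.
Mean = 24/(24+1) = 0.960.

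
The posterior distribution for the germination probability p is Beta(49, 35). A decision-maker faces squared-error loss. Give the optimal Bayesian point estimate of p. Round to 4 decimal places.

Mode = (49−1)/(49+35−2) = 48/82 = 0.5854.
Mean = 49/(49+35) = 49/84 = 0.5833.
Squared-error loss ⇒ the optimal estimator is the posterior mean.

0.5833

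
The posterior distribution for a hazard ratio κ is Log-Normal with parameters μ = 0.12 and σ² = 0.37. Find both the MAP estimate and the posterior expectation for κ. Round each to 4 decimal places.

Mode = exp(μ − σ²) = exp(-0.25) = 0.7788.
Mean = exp(μ + σ²/2) = exp(0.305) = 1.3566.

MAP: 0.7788. Posterior mean: 1.3566.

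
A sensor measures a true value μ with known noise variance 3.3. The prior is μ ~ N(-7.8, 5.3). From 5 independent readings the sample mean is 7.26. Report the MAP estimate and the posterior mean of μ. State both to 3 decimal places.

MAP: 5.592. Posterior mean: 5.592.

Posterior for μ is Normal. Precision-weighted mean: (1/5.3·-7.8 + 5/3.3·7.26) / (1/5.3 + 5/3.3) = 5.592.
A Normal posterior is symmetric, so mode = mean.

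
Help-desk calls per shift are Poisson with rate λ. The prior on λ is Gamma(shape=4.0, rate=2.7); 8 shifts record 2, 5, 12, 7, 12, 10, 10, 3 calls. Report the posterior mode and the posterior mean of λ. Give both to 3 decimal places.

MAP = 5.981; posterior mean = 6.075

Σ counts = 61. Posterior: Gamma(shape = 4.0+61 = 65.0, rate = 2.7+8 = 10.7).
Mode = (α−1)/β = 64.0/10.7 = 5.981.
Mean = α/β = 65.0/10.7 = 6.075.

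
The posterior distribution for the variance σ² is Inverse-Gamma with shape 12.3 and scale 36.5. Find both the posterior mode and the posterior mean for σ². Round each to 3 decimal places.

posterior mode = 2.744, posterior mean = 3.230

Mode = β/(α+1) = 36.5/13.3 = 2.744.
Mean = β/(α−1) = 36.5/11.3 = 3.230.
The posterior is right-skewed, so the mean exceeds the mode.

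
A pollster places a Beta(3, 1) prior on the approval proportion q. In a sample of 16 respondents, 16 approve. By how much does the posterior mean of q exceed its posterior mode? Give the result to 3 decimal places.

-0.050

Posterior: Beta(3+16, 1+0) = Beta(19, 1).
Since β = 1 ≤ 1 and α > 1, the Beta density is monotone increasing on [0,1]; the mode is at 1.
Mean = 19/(19+1) = 0.950.
Difference = 0.950 − 1.000 = -0.050.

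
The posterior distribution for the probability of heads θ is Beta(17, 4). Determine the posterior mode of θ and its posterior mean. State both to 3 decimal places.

MAP = 0.842, posterior mean = 0.810

Mode = (17−1)/(17+4−2) = 16/19 = 0.842.
Mean = 17/(17+4) = 17/21 = 0.810.
The posterior is left-skewed, so the mode exceeds the mean.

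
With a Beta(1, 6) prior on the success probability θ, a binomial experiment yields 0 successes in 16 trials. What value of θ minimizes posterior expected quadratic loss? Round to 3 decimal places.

Posterior: Beta(1+0, 6+16) = Beta(1, 22).
Since α = 1 ≤ 1 and β > 1, the Beta density is monotone decreasing on [0,1]; the mode is at 0.
Mean = 1/(1+22) = 0.043.
Quadratic loss ⇒ the optimal estimator is the posterior mean.

0.043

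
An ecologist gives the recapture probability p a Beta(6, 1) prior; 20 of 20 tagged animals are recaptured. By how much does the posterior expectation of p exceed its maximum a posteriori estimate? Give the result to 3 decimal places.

Posterior: Beta(6+20, 1+0) = Beta(26, 1).
Since β = 1 ≤ 1 and α > 1, the Beta density is monotone increasing on [0,1]; the mode is at 1.
Mean = 26/(26+1) = 0.963.
Difference = 0.963 − 1.000 = -0.037.

-0.037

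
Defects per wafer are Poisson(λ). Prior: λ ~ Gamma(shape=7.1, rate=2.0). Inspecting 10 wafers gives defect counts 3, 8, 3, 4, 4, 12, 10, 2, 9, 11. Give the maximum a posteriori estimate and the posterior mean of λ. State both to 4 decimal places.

Σ counts = 66. Posterior: Gamma(shape = 7.1+66 = 73.1, rate = 2.0+10 = 12.0).
Mode = (α−1)/β = 72.1/12.0 = 6.0083.
Mean = α/β = 73.1/12.0 = 6.0917.
Mean > mode: the posterior has a right tail.

MAP: 6.0083. Posterior mean: 6.0917.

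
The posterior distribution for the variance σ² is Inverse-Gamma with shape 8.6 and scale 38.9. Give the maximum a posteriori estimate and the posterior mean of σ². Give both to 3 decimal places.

MAP = 4.052, posterior mean = 5.118

Mode = β/(α+1) = 38.9/9.6 = 4.052.
Mean = β/(α−1) = 38.9/7.6 = 5.118.
Mean > mode: the posterior has a right tail.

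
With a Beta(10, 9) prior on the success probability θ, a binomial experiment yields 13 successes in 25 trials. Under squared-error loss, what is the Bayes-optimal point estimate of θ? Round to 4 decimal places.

Posterior: Beta(10+13, 9+12) = Beta(23, 21).
Mode = (23−1)/(23+21−2) = 22/42 = 0.5238.
Mean = 23/(23+21) = 23/44 = 0.5227.
Squared-error loss ⇒ the optimal estimator is the posterior mean.

0.5227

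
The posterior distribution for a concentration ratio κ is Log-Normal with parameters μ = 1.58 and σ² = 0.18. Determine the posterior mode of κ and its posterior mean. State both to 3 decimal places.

Mode = exp(μ − σ²) = exp(1.40) = 4.055.
Mean = exp(μ + σ²/2) = exp(1.670) = 5.312.
Mean > mode: the posterior has a right tail.

κ_MAP = 4.055, E[κ|data] = 5.312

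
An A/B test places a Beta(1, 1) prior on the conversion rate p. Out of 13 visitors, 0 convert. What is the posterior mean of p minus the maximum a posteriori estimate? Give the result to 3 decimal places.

0.067

Posterior: Beta(1+0, 1+13) = Beta(1, 14).
Since α = 1 ≤ 1 and β > 1, the Beta density is monotone decreasing on [0,1]; the mode is at 0.
Mean = 1/(1+14) = 0.067.
Difference = 0.067 − 0.000 = 0.067.
Right-skewed posterior ⇒ mode < mean.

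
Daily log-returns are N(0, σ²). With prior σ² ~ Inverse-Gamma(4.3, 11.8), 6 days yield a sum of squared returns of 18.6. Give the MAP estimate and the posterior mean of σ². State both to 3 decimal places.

σ²_MAP = 2.542, E[σ²|data] = 3.349

Posterior: Inverse-Gamma(shape = 4.3+6/2 = 7.3, scale = 11.8+18.6/2 = 21.1).
Mode = β/(α+1) = 21.1/8.3 = 2.542.
Mean = β/(α−1) = 21.1/6.3 = 3.349.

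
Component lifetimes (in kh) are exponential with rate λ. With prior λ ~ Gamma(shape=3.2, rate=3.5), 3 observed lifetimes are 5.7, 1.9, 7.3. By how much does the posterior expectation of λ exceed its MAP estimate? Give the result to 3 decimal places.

0.054

Σ times = 14.9. Posterior: Gamma(shape = 3.2+3 = 6.2, rate = 3.5+14.9 = 18.4).
Mode = (α−1)/β = 5.2/18.4 = 0.283.
Mean = α/β = 6.2/18.4 = 0.337.
Difference = 0.337 − 0.283 = 0.054.
Right-skewed posterior ⇒ mode < mean.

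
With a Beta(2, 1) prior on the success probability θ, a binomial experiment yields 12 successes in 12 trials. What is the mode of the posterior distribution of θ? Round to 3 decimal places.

Posterior: Beta(2+12, 1+0) = Beta(14, 1).
Since β = 1 ≤ 1 and α > 1, the Beta density is monotone increasing on [0,1]; the mode is at 1.
Mean = 14/(14+1) = 0.933.
This is the posterior mode — the MAP estimate.

1.000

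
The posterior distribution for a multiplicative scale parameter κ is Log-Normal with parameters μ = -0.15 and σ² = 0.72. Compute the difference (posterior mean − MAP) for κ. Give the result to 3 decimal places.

Mode = exp(μ − σ²) = exp(-0.87) = 0.419.
Mean = exp(μ + σ²/2) = exp(0.210) = 1.234.
Difference = 1.234 − 0.419 = 0.815.

0.815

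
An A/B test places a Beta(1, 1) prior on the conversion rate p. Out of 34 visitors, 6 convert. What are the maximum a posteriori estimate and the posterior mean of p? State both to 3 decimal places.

Posterior: Beta(1+6, 1+28) = Beta(7, 29).
Mode = (7−1)/(7+29−2) = 6/34 = 0.176.
With a flat prior the MAP equals the MLE, 6/34.
Mean = 7/(7+29) = 7/36 = 0.194.

maximum a posteriori estimate = 0.176, posterior mean = 0.194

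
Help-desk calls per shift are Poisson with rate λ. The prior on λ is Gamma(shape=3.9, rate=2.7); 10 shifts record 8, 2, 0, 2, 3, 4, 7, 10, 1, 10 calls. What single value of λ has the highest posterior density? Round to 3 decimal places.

Σ counts = 47. Posterior: Gamma(shape = 3.9+47 = 50.9, rate = 2.7+10 = 12.7).
Mode = (α−1)/β = 49.9/12.7 = 3.929.
Mean = α/β = 50.9/12.7 = 4.008.
This is the posterior mode — the MAP estimate.

3.929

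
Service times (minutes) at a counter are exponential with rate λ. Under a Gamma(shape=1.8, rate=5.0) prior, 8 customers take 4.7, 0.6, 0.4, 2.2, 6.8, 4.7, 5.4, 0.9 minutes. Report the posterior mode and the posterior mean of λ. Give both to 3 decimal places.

MAP: 0.287. Posterior mean: 0.319.

Σ times = 25.7. Posterior: Gamma(shape = 1.8+8 = 9.8, rate = 5.0+25.7 = 30.7).
Mode = (α−1)/β = 8.8/30.7 = 0.287.
Mean = α/β = 9.8/30.7 = 0.319.
Right-skewed posterior ⇒ mode < mean.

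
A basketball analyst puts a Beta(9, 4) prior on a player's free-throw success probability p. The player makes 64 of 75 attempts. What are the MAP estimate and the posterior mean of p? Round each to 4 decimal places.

Posterior: Beta(9+64, 4+11) = Beta(73, 15).
Mode = (73−1)/(73+15−2) = 72/86 = 0.8372.
Mean = 73/(73+15) = 73/88 = 0.8295.
Left-skewed posterior ⇒ mean < mode.

MAP = 0.8372, posterior mean = 0.8295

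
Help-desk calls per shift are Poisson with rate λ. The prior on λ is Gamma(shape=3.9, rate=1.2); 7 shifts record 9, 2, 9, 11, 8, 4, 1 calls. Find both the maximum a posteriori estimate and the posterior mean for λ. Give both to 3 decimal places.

Σ counts = 44. Posterior: Gamma(shape = 3.9+44 = 47.9, rate = 1.2+7 = 8.2).
Mode = (α−1)/β = 46.9/8.2 = 5.720.
Mean = α/β = 47.9/8.2 = 5.841.
Mean > mode: the posterior has a right tail.

MAP: 5.720. Posterior mean: 5.841.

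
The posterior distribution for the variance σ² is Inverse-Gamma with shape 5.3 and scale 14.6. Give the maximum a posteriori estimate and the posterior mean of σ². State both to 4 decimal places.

maximum a posteriori estimate = 2.3175, posterior mean = 3.3953

Mode = β/(α+1) = 14.6/6.3 = 2.3175.
Mean = β/(α−1) = 14.6/4.3 = 3.3953.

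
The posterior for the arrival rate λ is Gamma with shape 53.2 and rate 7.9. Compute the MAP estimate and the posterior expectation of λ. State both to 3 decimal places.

MAP = 6.608; posterior mean = 6.734

Mode = (α−1)/β = 52.2/7.9 = 6.608.
Mean = α/β = 53.2/7.9 = 6.734.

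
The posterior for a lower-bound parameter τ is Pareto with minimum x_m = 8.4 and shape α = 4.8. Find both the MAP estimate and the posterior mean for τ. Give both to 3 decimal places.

MAP estimate = 8.400, posterior mean = 10.611

The Pareto density is strictly decreasing on [x_m, ∞), so the mode is x_m = 8.400.
Mean = α·x_m/(α−1) = 4.8·8.4/3.8 = 10.611.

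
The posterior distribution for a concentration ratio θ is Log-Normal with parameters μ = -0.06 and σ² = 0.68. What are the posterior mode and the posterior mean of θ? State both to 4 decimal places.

Mode = exp(μ − σ²) = exp(-0.74) = 0.4771.
Mean = exp(μ + σ²/2) = exp(0.280) = 1.3231.

posterior mode = 0.4771, posterior mean = 1.3231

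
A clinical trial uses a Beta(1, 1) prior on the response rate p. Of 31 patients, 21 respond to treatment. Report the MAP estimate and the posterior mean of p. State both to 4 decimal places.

MAP estimate = 0.6774, posterior mean = 0.6667

Posterior: Beta(1+21, 1+10) = Beta(22, 11).
Mode = (22−1)/(22+11−2) = 21/31 = 0.6774.
With a flat prior the MAP equals the MLE, 21/31.
Mean = 22/(22+11) = 22/33 = 0.6667.
The mean is pulled below the mode by the posterior's left skew.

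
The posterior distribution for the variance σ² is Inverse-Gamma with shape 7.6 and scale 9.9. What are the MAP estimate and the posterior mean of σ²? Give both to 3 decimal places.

Mode = β/(α+1) = 9.9/8.6 = 1.151.
Mean = β/(α−1) = 9.9/6.6 = 1.500.
The posterior is right-skewed, so the mean exceeds the mode.

MAP = 1.151; posterior mean = 1.500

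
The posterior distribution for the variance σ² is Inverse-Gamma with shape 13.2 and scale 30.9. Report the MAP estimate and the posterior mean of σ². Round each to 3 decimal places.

MAP = 2.176, posterior mean = 2.533

Mode = β/(α+1) = 30.9/14.2 = 2.176.
Mean = β/(α−1) = 30.9/12.2 = 2.533.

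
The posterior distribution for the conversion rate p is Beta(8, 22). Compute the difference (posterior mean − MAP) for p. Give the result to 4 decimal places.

Mode = (8−1)/(8+22−2) = 7/28 = 0.2500.
Mean = 8/(8+22) = 8/30 = 0.2667.
Difference = 0.2667 − 0.2500 = 0.0167.

0.0167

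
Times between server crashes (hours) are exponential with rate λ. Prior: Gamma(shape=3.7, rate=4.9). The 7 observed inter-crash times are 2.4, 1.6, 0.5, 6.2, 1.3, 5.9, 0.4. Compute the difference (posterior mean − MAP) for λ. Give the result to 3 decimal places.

Σ times = 18.3. Posterior: Gamma(shape = 3.7+7 = 10.7, rate = 4.9+18.3 = 23.2).
Mode = (α−1)/β = 9.7/23.2 = 0.418.
Mean = α/β = 10.7/23.2 = 0.461.
Difference = 0.461 − 0.418 = 0.043.

0.043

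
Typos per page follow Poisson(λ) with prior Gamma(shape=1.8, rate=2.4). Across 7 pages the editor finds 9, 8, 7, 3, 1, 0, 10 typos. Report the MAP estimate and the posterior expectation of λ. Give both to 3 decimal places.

Σ counts = 38. Posterior: Gamma(shape = 1.8+38 = 39.8, rate = 2.4+7 = 9.4).
Mode = (α−1)/β = 38.8/9.4 = 4.128.
Mean = α/β = 39.8/9.4 = 4.234.
Mean > mode: the posterior has a right tail.

MAP: 4.128. Posterior mean: 4.234.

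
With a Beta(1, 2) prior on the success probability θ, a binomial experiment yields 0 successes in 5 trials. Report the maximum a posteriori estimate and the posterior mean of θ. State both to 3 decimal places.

Posterior: Beta(1+0, 2+5) = Beta(1, 7).
Since α = 1 ≤ 1 and β > 1, the Beta density is monotone decreasing on [0,1]; the mode is at 0.
Mean = 1/(1+7) = 0.125.
The posterior is right-skewed, so the mean exceeds the mode.

MAP = 0.000; posterior mean = 0.125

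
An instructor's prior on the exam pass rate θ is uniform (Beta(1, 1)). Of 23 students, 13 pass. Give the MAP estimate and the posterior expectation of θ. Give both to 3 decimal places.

MAP = 0.565; posterior mean = 0.560

Posterior: Beta(1+13, 1+10) = Beta(14, 11).
Mode = (14−1)/(14+11−2) = 13/23 = 0.565.
With a flat prior the MAP equals the MLE, 13/23.
Mean = 14/(14+11) = 14/25 = 0.560.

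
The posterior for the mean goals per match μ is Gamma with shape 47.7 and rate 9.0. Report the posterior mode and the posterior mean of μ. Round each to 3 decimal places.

Mode = (α−1)/β = 46.7/9.0 = 5.189.
Mean = α/β = 47.7/9.0 = 5.300.

MAP = 5.189; posterior mean = 5.300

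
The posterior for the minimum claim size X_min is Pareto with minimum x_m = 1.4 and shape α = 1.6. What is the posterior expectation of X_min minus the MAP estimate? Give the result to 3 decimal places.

2.333

The Pareto density is strictly decreasing on [x_m, ∞), so the mode is x_m = 1.400.
Mean = α·x_m/(α−1) = 1.6·1.4/0.6 = 3.733.
Difference = 3.733 − 1.400 = 2.333.
The mean is pulled above the mode by the posterior's right skew.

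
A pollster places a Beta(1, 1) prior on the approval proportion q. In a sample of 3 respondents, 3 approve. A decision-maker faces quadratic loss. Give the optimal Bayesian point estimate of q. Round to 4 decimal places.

Posterior: Beta(1+3, 1+0) = Beta(4, 1).
Since β = 1 ≤ 1 and α > 1, the Beta density is monotone increasing on [0,1]; the mode is at 1.
Mean = 4/(4+1) = 0.8000.
Quadratic loss ⇒ the optimal estimator is the posterior mean.

0.8000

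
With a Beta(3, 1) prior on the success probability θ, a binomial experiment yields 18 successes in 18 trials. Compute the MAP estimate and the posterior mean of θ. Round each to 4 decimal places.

MAP = 1.0000, posterior mean = 0.9545

Posterior: Beta(3+18, 1+0) = Beta(21, 1).
Since β = 1 ≤ 1 and α > 1, the Beta density is monotone increasing on [0,1]; the mode is at 1.
Mean = 21/(21+1) = 0.9545.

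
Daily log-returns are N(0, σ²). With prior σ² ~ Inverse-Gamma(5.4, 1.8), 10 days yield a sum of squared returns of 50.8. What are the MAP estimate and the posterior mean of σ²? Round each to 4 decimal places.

Posterior: Inverse-Gamma(shape = 5.4+10/2 = 10.4, scale = 1.8+50.8/2 = 27.2).
Mode = β/(α+1) = 27.2/11.4 = 2.3860.
Mean = β/(α−1) = 27.2/9.4 = 2.8936.

MAP estimate = 2.3860, posterior mean = 2.8936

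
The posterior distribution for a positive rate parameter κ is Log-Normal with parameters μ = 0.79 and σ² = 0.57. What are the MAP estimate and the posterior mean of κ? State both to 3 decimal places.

MAP = 1.246, posterior mean = 2.930

Mode = exp(μ − σ²) = exp(0.22) = 1.246.
Mean = exp(μ + σ²/2) = exp(1.075) = 2.930.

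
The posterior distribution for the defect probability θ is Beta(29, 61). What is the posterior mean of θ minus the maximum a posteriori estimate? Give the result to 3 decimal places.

Mode = (29−1)/(29+61−2) = 28/88 = 0.318.
Mean = 29/(29+61) = 29/90 = 0.322.
Difference = 0.322 − 0.318 = 0.004.
Mean > mode: the posterior has a right tail.

0.004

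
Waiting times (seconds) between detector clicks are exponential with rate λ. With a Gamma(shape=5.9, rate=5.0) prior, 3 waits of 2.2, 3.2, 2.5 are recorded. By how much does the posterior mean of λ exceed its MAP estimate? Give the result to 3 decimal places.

0.078

Σ times = 7.9. Posterior: Gamma(shape = 5.9+3 = 8.9, rate = 5.0+7.9 = 12.9).
Mode = (α−1)/β = 7.9/12.9 = 0.612.
Mean = α/β = 8.9/12.9 = 0.690.
Difference = 0.690 − 0.612 = 0.078.
Mean > mode: the posterior has a right tail.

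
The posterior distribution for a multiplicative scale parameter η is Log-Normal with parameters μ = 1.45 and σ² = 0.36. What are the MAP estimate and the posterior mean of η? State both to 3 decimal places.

Mode = exp(μ − σ²) = exp(1.09) = 2.974.
Mean = exp(μ + σ²/2) = exp(1.630) = 5.104.

η_MAP = 2.974, E[η|data] = 5.104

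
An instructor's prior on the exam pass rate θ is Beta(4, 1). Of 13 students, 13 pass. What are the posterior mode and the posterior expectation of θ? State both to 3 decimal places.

Posterior: Beta(4+13, 1+0) = Beta(17, 1).
Since β = 1 ≤ 1 and α > 1, the Beta density is monotone increasing on [0,1]; the mode is at 1.
Mean = 17/(17+1) = 0.944.

MAP: 1.000. Posterior mean: 0.944.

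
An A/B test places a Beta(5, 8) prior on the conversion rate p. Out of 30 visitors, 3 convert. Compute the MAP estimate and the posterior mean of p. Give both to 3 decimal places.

Posterior: Beta(5+3, 8+27) = Beta(8, 35).
Mode = (8−1)/(8+35−2) = 7/41 = 0.171.
Mean = 8/(8+35) = 8/43 = 0.186.
The posterior is right-skewed, so the mean exceeds the mode.

MAP estimate = 0.171, posterior mean = 0.186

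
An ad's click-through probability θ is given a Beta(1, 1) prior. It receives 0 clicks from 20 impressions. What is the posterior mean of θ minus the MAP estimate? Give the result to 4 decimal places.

Posterior: Beta(1+0, 1+20) = Beta(1, 21).
Since α = 1 ≤ 1 and β > 1, the Beta density is monotone decreasing on [0,1]; the mode is at 0.
Mean = 1/(1+21) = 0.0455.
Difference = 0.0455 − 0.0000 = 0.0455.
Mean > mode: the posterior has a right tail.

0.0455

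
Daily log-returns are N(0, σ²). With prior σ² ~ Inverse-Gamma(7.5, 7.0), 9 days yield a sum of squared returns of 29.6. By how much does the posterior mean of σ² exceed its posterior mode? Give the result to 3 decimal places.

0.305

Posterior: Inverse-Gamma(shape = 7.5+9/2 = 12.0, scale = 7.0+29.6/2 = 21.8).
Mode = β/(α+1) = 21.8/13.0 = 1.677.
Mean = β/(α−1) = 21.8/11.0 = 1.982.
Difference = 1.982 − 1.677 = 0.305.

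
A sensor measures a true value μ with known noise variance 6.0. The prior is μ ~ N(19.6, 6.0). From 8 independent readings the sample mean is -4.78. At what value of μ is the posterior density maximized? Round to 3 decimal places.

-2.071

Posterior for μ is Normal. Precision-weighted mean: (1/6.0·19.6 + 8/6.0·-4.78) / (1/6.0 + 8/6.0) = -2.071.
A Normal posterior is symmetric, so mode = mean.
This is the posterior mode — the MAP estimate.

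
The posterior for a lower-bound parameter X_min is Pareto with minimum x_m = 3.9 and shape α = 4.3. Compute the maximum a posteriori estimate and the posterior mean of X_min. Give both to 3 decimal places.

MAP = 3.900, posterior mean = 5.082

The Pareto density is strictly decreasing on [x_m, ∞), so the mode is x_m = 3.900.
Mean = α·x_m/(α−1) = 4.3·3.9/3.3 = 5.082.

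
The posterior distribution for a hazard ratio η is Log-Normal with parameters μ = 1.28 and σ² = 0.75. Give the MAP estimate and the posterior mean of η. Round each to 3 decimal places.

MAP = 1.699; posterior mean = 5.233

Mode = exp(μ − σ²) = exp(0.53) = 1.699.
Mean = exp(μ + σ²/2) = exp(1.655) = 5.233.
Mean > mode: the posterior has a right tail.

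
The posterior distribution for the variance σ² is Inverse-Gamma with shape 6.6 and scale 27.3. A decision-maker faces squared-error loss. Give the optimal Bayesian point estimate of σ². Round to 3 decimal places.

4.875

Mode = β/(α+1) = 27.3/7.6 = 3.592.
Mean = β/(α−1) = 27.3/5.6 = 4.875.
Squared-error loss ⇒ the optimal estimator is the posterior mean.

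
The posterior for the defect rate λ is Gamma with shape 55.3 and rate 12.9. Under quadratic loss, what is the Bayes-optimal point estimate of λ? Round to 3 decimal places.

Mode = (α−1)/β = 54.3/12.9 = 4.209.
Mean = α/β = 55.3/12.9 = 4.287.
Quadratic loss ⇒ the optimal estimator is the posterior mean.

4.287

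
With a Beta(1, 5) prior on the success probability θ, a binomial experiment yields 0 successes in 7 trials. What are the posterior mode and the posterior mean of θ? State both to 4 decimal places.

MAP = 0.0000; posterior mean = 0.0769

Posterior: Beta(1+0, 5+7) = Beta(1, 12).
Since α = 1 ≤ 1 and β > 1, the Beta density is monotone decreasing on [0,1]; the mode is at 0.
Mean = 1/(1+12) = 0.0769.
Right-skewed posterior ⇒ mode < mean.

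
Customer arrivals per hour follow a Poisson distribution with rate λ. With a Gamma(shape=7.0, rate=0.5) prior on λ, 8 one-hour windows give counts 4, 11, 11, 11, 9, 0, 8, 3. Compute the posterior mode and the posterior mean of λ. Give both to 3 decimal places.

Σ counts = 57. Posterior: Gamma(shape = 7.0+57 = 64.0, rate = 0.5+8 = 8.5).
Mode = (α−1)/β = 63.0/8.5 = 7.412.
Mean = α/β = 64.0/8.5 = 7.529.

MAP: 7.412. Posterior mean: 7.529.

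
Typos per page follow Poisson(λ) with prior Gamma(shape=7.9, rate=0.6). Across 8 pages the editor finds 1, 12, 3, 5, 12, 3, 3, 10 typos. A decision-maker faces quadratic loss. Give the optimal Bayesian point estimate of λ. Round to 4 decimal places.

6.6163

Σ counts = 49. Posterior: Gamma(shape = 7.9+49 = 56.9, rate = 0.6+8 = 8.6).
Mode = (α−1)/β = 55.9/8.6 = 6.5000.
Mean = α/β = 56.9/8.6 = 6.6163.
Quadratic loss ⇒ the optimal estimator is the posterior mean.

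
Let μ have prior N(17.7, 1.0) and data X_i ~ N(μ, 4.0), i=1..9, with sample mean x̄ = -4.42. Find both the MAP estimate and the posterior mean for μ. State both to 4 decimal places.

MAP = 2.3862, posterior mean = 2.3862

Posterior for μ is Normal. Precision-weighted mean: (1/1.0·17.7 + 9/4.0·-4.42) / (1/1.0 + 9/4.0) = 2.3862.
A Normal posterior is symmetric, so mode = mean.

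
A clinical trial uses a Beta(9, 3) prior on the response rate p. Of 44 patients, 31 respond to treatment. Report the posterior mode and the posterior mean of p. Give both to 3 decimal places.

Posterior: Beta(9+31, 3+13) = Beta(40, 16).
Mode = (40−1)/(40+16−2) = 39/54 = 0.722.
Mean = 40/(40+16) = 40/56 = 0.714.

posterior mode = 0.722, posterior mean = 0.714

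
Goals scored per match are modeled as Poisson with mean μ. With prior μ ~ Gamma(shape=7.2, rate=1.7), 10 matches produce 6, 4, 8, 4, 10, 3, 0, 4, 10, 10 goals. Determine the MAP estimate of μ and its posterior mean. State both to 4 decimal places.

Σ counts = 59. Posterior: Gamma(shape = 7.2+59 = 66.2, rate = 1.7+10 = 11.7).
Mode = (α−1)/β = 65.2/11.7 = 5.5726.
Mean = α/β = 66.2/11.7 = 5.6581.

MAP = 5.5726, posterior mean = 5.6581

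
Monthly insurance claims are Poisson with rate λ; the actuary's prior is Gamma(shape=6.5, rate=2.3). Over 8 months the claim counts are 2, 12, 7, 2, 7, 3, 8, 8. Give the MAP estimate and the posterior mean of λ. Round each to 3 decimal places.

MAP estimate = 5.291, posterior mean = 5.388

Σ counts = 49. Posterior: Gamma(shape = 6.5+49 = 55.5, rate = 2.3+8 = 10.3).
Mode = (α−1)/β = 54.5/10.3 = 5.291.
Mean = α/β = 55.5/10.3 = 5.388.
The posterior is right-skewed, so the mean exceeds the mode.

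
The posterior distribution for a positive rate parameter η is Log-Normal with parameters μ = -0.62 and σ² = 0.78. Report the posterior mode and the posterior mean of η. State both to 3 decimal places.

Mode = exp(μ − σ²) = exp(-1.40) = 0.247.
Mean = exp(μ + σ²/2) = exp(-0.230) = 0.795.
The mean is pulled above the mode by the posterior's right skew.

MAP: 0.247. Posterior mean: 0.795.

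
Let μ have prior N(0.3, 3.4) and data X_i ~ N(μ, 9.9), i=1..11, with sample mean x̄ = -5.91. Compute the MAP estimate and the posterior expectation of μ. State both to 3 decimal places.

Posterior for μ is Normal. Precision-weighted mean: (1/3.4·0.3 + 11/9.9·-5.91) / (1/3.4 + 11/9.9) = -4.610.
A Normal posterior is symmetric, so mode = mean.

MAP estimate = -4.610, posterior expectation = -4.610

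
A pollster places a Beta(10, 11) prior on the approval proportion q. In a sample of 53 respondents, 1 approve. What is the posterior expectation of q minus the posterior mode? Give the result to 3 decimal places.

Posterior: Beta(10+1, 11+52) = Beta(11, 63).
Mode = (11−1)/(11+63−2) = 10/72 = 0.139.
Mean = 11/(11+63) = 11/74 = 0.149.
Difference = 0.149 − 0.139 = 0.010.

0.010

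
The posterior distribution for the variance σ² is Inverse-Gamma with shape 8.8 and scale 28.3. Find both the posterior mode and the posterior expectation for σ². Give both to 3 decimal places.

Mode = β/(α+1) = 28.3/9.8 = 2.888.
Mean = β/(α−1) = 28.3/7.8 = 3.628.
The mean is pulled above the mode by the posterior's right skew.

MAP = 2.888, posterior mean = 3.628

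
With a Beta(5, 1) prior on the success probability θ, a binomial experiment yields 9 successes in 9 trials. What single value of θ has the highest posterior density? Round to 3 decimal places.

Posterior: Beta(5+9, 1+0) = Beta(14, 1).
Since β = 1 ≤ 1 and α > 1, the Beta density is monotone increasing on [0,1]; the mode is at 1.
Mean = 14/(14+1) = 0.933.
This is the posterior mode — the MAP estimate.

1.000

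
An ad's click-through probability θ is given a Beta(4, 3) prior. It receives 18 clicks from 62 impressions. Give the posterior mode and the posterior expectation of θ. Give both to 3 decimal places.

Posterior: Beta(4+18, 3+44) = Beta(22, 47).
Mode = (22−1)/(22+47−2) = 21/67 = 0.313.
Mean = 22/(22+47) = 22/69 = 0.319.
Right-skewed posterior ⇒ mode < mean.

MAP = 0.313; posterior mean = 0.319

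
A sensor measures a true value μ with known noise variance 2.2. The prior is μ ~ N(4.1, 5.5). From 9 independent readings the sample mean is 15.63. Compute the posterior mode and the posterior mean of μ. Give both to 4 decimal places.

posterior mode = 15.1394, posterior mean = 15.1394

Posterior for μ is Normal. Precision-weighted mean: (1/5.5·4.1 + 9/2.2·15.63) / (1/5.5 + 9/2.2) = 15.1394.
A Normal posterior is symmetric, so mode = mean.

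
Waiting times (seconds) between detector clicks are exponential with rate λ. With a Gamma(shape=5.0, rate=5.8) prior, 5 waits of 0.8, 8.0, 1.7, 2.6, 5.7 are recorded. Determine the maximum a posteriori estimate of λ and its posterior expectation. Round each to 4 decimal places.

λ_MAP = 0.3659, E[λ|data] = 0.4065

Σ times = 18.8. Posterior: Gamma(shape = 5.0+5 = 10.0, rate = 5.8+18.8 = 24.6).
Mode = (α−1)/β = 9.0/24.6 = 0.3659.
Mean = α/β = 10.0/24.6 = 0.4065.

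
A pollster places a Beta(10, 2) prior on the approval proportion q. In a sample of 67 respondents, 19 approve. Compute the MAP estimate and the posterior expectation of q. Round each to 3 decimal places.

MAP estimate = 0.364, posterior expectation = 0.367

Posterior: Beta(10+19, 2+48) = Beta(29, 50).
Mode = (29−1)/(29+50−2) = 28/77 = 0.364.
Mean = 29/(29+50) = 29/79 = 0.367.
Mean > mode: the posterior has a right tail.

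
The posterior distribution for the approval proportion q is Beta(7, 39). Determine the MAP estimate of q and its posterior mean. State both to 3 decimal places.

q_MAP = 0.136, E[q|data] = 0.152

Mode = (7−1)/(7+39−2) = 6/44 = 0.136.
Mean = 7/(7+39) = 7/46 = 0.152.
Right-skewed posterior ⇒ mode < mean.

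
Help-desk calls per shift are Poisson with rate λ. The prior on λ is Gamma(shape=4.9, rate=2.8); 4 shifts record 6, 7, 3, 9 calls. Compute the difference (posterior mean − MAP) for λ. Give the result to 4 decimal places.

Σ counts = 25. Posterior: Gamma(shape = 4.9+25 = 29.9, rate = 2.8+4 = 6.8).
Mode = (α−1)/β = 28.9/6.8 = 4.2500.
Mean = α/β = 29.9/6.8 = 4.3971.
Difference = 4.3971 − 4.2500 = 0.1471.

0.1471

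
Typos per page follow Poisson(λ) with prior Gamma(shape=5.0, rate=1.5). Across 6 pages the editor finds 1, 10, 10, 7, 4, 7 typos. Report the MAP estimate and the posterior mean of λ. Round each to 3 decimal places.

MAP = 5.733; posterior mean = 5.867

Σ counts = 39. Posterior: Gamma(shape = 5.0+39 = 44.0, rate = 1.5+6 = 7.5).
Mode = (α−1)/β = 43.0/7.5 = 5.733.
Mean = α/β = 44.0/7.5 = 5.867.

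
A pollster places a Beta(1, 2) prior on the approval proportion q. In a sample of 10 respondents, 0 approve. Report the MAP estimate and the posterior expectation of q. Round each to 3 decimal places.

MAP: 0.000. Posterior mean: 0.077.

Posterior: Beta(1+0, 2+10) = Beta(1, 12).
Since α = 1 ≤ 1 and β > 1, the Beta density is monotone decreasing on [0,1]; the mode is at 0.
Mean = 1/(1+12) = 0.077.
Right-skewed posterior ⇒ mode < mean.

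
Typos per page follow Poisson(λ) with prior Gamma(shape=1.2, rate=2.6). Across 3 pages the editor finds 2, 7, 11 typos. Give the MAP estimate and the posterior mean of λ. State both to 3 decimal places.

Σ counts = 20. Posterior: Gamma(shape = 1.2+20 = 21.2, rate = 2.6+3 = 5.6).
Mode = (α−1)/β = 20.2/5.6 = 3.607.
Mean = α/β = 21.2/5.6 = 3.786.
Right-skewed posterior ⇒ mode < mean.

MAP: 3.607. Posterior mean: 3.786.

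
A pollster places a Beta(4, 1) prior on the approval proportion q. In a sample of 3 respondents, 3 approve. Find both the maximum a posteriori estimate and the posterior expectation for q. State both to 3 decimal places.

MAP: 1.000. Posterior mean: 0.875.

Posterior: Beta(4+3, 1+0) = Beta(7, 1).
Since β = 1 ≤ 1 and α > 1, the Beta density is monotone increasing on [0,1]; the mode is at 1.
Mean = 7/(7+1) = 0.875.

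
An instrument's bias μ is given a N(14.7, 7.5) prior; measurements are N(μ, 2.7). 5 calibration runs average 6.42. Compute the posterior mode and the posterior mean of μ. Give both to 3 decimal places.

MAP: 6.976. Posterior mean: 6.976.

Posterior for μ is Normal. Precision-weighted mean: (1/7.5·14.7 + 5/2.7·6.42) / (1/7.5 + 5/2.7) = 6.976.
A Normal posterior is symmetric, so mode = mean.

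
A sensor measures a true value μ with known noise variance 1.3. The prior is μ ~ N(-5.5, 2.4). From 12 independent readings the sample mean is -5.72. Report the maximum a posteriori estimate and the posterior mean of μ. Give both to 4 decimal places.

Posterior for μ is Normal. Precision-weighted mean: (1/2.4·-5.5 + 12/1.3·-5.72) / (1/2.4 + 12/1.3) = -5.7105.
A Normal posterior is symmetric, so mode = mean.

maximum a posteriori estimate = -5.7105, posterior mean = -5.7105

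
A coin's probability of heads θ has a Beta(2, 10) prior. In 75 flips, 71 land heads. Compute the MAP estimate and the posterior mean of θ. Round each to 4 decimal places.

Posterior: Beta(2+71, 10+4) = Beta(73, 14).
Mode = (73−1)/(73+14−2) = 72/85 = 0.8471.
Mean = 73/(73+14) = 73/87 = 0.8391.
The mean is pulled below the mode by the posterior's left skew.

MAP = 0.8471, posterior mean = 0.8391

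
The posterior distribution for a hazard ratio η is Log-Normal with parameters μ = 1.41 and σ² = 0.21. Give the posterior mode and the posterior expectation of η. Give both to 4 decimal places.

Mode = exp(μ − σ²) = exp(1.20) = 3.3201.
Mean = exp(μ + σ²/2) = exp(1.515) = 4.5494.
Mean > mode: the posterior has a right tail.

η_MAP = 3.3201, E[η|data] = 4.5494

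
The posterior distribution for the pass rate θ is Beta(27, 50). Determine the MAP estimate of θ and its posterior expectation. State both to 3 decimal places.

MAP = 0.347; posterior mean = 0.351

Mode = (27−1)/(27+50−2) = 26/75 = 0.347.
Mean = 27/(27+50) = 27/77 = 0.351.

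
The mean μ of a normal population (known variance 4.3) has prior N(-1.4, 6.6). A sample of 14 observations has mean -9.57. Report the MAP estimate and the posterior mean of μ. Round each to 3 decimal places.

MAP = -9.207, posterior mean = -9.207

Posterior for μ is Normal. Precision-weighted mean: (1/6.6·-1.4 + 14/4.3·-9.57) / (1/6.6 + 14/4.3) = -9.207.
A Normal posterior is symmetric, so mode = mean.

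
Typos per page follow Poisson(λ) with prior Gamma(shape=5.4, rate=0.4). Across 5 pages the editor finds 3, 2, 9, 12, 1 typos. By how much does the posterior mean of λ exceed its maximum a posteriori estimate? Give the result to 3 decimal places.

Σ counts = 27. Posterior: Gamma(shape = 5.4+27 = 32.4, rate = 0.4+5 = 5.4).
Mode = (α−1)/β = 31.4/5.4 = 5.815.
Mean = α/β = 32.4/5.4 = 6.000.
Difference = 6.000 − 5.815 = 0.185.
Mean > mode: the posterior has a right tail.

0.185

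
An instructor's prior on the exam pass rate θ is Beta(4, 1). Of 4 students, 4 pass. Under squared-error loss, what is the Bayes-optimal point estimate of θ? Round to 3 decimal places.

Posterior: Beta(4+4, 1+0) = Beta(8, 1).
Since β = 1 ≤ 1 and α > 1, the Beta density is monotone increasing on [0,1]; the mode is at 1.
Mean = 8/(8+1) = 0.889.
Squared-error loss ⇒ the optimal estimator is the posterior mean.

0.889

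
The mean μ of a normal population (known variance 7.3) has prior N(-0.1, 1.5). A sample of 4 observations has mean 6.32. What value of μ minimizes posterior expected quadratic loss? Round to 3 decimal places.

2.796

Posterior for μ is Normal. Precision-weighted mean: (1/1.5·-0.1 + 4/7.3·6.32) / (1/1.5 + 4/7.3) = 2.796.
A Normal posterior is symmetric, so mode = mean.
Quadratic loss ⇒ the optimal estimator is the posterior mean.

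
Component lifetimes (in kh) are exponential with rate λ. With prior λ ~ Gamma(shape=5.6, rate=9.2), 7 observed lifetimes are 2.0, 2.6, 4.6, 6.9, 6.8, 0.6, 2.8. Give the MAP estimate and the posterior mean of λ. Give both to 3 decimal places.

MAP estimate = 0.327, posterior mean = 0.355

Σ times = 26.3. Posterior: Gamma(shape = 5.6+7 = 12.6, rate = 9.2+26.3 = 35.5).
Mode = (α−1)/β = 11.6/35.5 = 0.327.
Mean = α/β = 12.6/35.5 = 0.355.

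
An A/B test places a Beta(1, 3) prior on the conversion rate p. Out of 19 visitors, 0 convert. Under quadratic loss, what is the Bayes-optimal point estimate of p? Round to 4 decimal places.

Posterior: Beta(1+0, 3+19) = Beta(1, 22).
Since α = 1 ≤ 1 and β > 1, the Beta density is monotone decreasing on [0,1]; the mode is at 0.
Mean = 1/(1+22) = 0.0435.
Quadratic loss ⇒ the optimal estimator is the posterior mean.

0.0435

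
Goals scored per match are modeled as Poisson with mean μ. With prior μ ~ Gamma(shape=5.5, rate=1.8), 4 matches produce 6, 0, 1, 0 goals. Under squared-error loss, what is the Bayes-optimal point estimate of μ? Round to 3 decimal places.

Σ counts = 7. Posterior: Gamma(shape = 5.5+7 = 12.5, rate = 1.8+4 = 5.8).
Mode = (α−1)/β = 11.5/5.8 = 1.983.
Mean = α/β = 12.5/5.8 = 2.155.
Squared-error loss ⇒ the optimal estimator is the posterior mean.

2.155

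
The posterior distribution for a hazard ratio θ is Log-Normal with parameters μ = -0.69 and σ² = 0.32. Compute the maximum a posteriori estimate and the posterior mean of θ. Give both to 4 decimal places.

Mode = exp(μ − σ²) = exp(-1.01) = 0.3642.
Mean = exp(μ + σ²/2) = exp(-0.530) = 0.5886.
The mean is pulled above the mode by the posterior's right skew.

MAP = 0.3642; posterior mean = 0.5886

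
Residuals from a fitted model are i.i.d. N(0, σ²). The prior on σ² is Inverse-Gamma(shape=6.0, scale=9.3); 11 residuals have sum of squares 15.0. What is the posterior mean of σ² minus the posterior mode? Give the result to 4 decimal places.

0.2560

Posterior: Inverse-Gamma(shape = 6.0+11/2 = 11.5, scale = 9.3+15.0/2 = 16.8).
Mode = β/(α+1) = 16.8/12.5 = 1.3440.
Mean = β/(α−1) = 16.8/10.5 = 1.6000.
Difference = 1.6000 − 1.3440 = 0.2560.
Right-skewed posterior ⇒ mode < mean.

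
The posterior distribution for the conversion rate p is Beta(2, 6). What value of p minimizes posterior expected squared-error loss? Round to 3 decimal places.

0.250

Mode = (2−1)/(2+6−2) = 1/6 = 0.167.
Mean = 2/(2+6) = 2/8 = 0.250.
Squared-error loss ⇒ the optimal estimator is the posterior mean.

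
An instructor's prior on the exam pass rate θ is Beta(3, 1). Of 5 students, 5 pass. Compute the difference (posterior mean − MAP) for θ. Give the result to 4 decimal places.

Posterior: Beta(3+5, 1+0) = Beta(8, 1).
Since β = 1 ≤ 1 and α > 1, the Beta density is monotone increasing on [0,1]; the mode is at 1.
Mean = 8/(8+1) = 0.8889.
Difference = 0.8889 − 1.0000 = -0.1111.

-0.1111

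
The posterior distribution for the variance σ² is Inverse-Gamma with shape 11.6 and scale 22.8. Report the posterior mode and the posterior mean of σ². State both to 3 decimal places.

Mode = β/(α+1) = 22.8/12.6 = 1.810.
Mean = β/(α−1) = 22.8/10.6 = 2.151.

MAP = 1.810, posterior mean = 2.151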